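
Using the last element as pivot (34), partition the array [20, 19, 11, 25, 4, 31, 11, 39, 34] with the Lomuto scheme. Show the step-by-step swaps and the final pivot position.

Lomuto partition with pivot = 34:

Initial array: [20, 19, 11, 25, 4, 31, 11, 39, 34]

arr[0]=20 <= 34: swap with position 0, array becomes [20, 19, 11, 25, 4, 31, 11, 39, 34]
arr[1]=19 <= 34: swap with position 1, array becomes [20, 19, 11, 25, 4, 31, 11, 39, 34]
arr[2]=11 <= 34: swap with position 2, array becomes [20, 19, 11, 25, 4, 31, 11, 39, 34]
arr[3]=25 <= 34: swap with position 3, array becomes [20, 19, 11, 25, 4, 31, 11, 39, 34]
arr[4]=4 <= 34: swap with position 4, array becomes [20, 19, 11, 25, 4, 31, 11, 39, 34]
arr[5]=31 <= 34: swap with position 5, array becomes [20, 19, 11, 25, 4, 31, 11, 39, 34]
arr[6]=11 <= 34: swap with position 6, array becomes [20, 19, 11, 25, 4, 31, 11, 39, 34]
arr[7]=39 > 34: no swap

Place pivot at position 7: [20, 19, 11, 25, 4, 31, 11, 34, 39]
Pivot position: 7

After partitioning with pivot 34, the array becomes [20, 19, 11, 25, 4, 31, 11, 34, 39]. The pivot is placed at index 7. All elements to the left of the pivot are <= 34, and all elements to the right are > 34.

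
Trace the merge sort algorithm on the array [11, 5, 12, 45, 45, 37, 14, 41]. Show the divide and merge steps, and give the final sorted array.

Merge sort trace:

Split: [11, 5, 12, 45, 45, 37, 14, 41] -> [11, 5, 12, 45] and [45, 37, 14, 41]
  Split: [11, 5, 12, 45] -> [11, 5] and [12, 45]
    Split: [11, 5] -> [11] and [5]
    Merge: [11] + [5] -> [5, 11]
    Split: [12, 45] -> [12] and [45]
    Merge: [12] + [45] -> [12, 45]
  Merge: [5, 11] + [12, 45] -> [5, 11, 12, 45]
  Split: [45, 37, 14, 41] -> [45, 37] and [14, 41]
    Split: [45, 37] -> [45] and [37]
    Merge: [45] + [37] -> [37, 45]
    Split: [14, 41] -> [14] and [41]
    Merge: [14] + [41] -> [14, 41]
  Merge: [37, 45] + [14, 41] -> [14, 37, 41, 45]
Merge: [5, 11, 12, 45] + [14, 37, 41, 45] -> [5, 11, 12, 14, 37, 41, 45, 45]

Final sorted array: [5, 11, 12, 14, 37, 41, 45, 45]

The merge sort proceeds by recursively splitting the array and merging sorted halves.
After all merges, the sorted array is [5, 11, 12, 14, 37, 41, 45, 45].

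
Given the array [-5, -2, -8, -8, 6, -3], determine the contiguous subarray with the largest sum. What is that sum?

Using Kadane's algorithm on [-5, -2, -8, -8, 6, -3]:

Scanning through the array:
Position 1 (value -2): max_ending_here = -2, max_so_far = -2
Position 2 (value -8): max_ending_here = -8, max_so_far = -2
Position 3 (value -8): max_ending_here = -8, max_so_far = -2
Position 4 (value 6): max_ending_here = 6, max_so_far = 6
Position 5 (value -3): max_ending_here = 3, max_so_far = 6

Maximum subarray: [6]
Maximum sum: 6

The maximum subarray is [6] with sum 6. This subarray runs from index 4 to index 4.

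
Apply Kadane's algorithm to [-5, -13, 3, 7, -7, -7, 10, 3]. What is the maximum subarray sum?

Using Kadane's algorithm on [-5, -13, 3, 7, -7, -7, 10, 3]:

Scanning through the array:
Position 1 (value -13): max_ending_here = -13, max_so_far = -5
Position 2 (value 3): max_ending_here = 3, max_so_far = 3
Position 3 (value 7): max_ending_here = 10, max_so_far = 10
Position 4 (value -7): max_ending_here = 3, max_so_far = 10
Position 5 (value -7): max_ending_here = -4, max_so_far = 10
Position 6 (value 10): max_ending_here = 10, max_so_far = 10
Position 7 (value 3): max_ending_here = 13, max_so_far = 13

Maximum subarray: [10, 3]
Maximum sum: 13

The maximum subarray is [10, 3] with sum 13. This subarray runs from index 6 to index 7.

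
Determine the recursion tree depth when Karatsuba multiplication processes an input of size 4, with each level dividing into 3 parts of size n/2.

For divide and conquer with division factor 2:

Problem sizes at each level:
Level 0: 4
Level 1: 2
Level 2: 1

The root is level 0 and the size-1 base case is level 2 (the tree spans levels 0 through 2, i.e. 3 levels counting the root), so the depth is the number of divisions: log_2(4) = 2

The recursion tree depth is log_2(4) = 2. At each level, the problem size is divided by 2, so it takes 2 divisions to reduce to a base case of size 1. The algorithm makes 3 recursive calls at each level.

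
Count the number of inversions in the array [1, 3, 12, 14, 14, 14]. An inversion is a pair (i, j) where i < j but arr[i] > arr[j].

Finding inversions in [1, 3, 12, 14, 14, 14]:


Total inversions: 0

The array has 0 inversions. It is already sorted.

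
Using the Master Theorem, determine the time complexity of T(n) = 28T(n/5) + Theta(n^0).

Master Theorem for T(n) = 28T(n/5) + O(n^0):

a = 28, b = 5, c = 0
log_b(a) = log_5(28) = 2.0704

Case 1: c = 0 < log_5(28) = 2.0704
T(n) = O(n^(log_5 28))

For T(n) = 28T(n/5) + O(n^0): log_5(28) = 2.0704. This is Case 1 of the Master Theorem (c < log_b(a), work dominated by leaves), giving O(n^(log_5 28)).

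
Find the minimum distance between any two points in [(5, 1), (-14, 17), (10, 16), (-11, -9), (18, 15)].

Computing all pairwise distances among 5 points:

d((5, 1), (-14, 17)) = 24.8395
d((5, 1), (10, 16)) = 15.8114
d((5, 1), (-11, -9)) = 18.868
d((5, 1), (18, 15)) = 19.105
d((-14, 17), (10, 16)) = 24.0208
d((-14, 17), (-11, -9)) = 26.1725
d((-14, 17), (18, 15)) = 32.0624
d((10, 16), (-11, -9)) = 32.6497
d((10, 16), (18, 15)) = 8.0623 <-- minimum
d((-11, -9), (18, 15)) = 37.6431

Closest pair: (10, 16) and (18, 15) with distance 8.0623

The closest pair is (10, 16) and (18, 15) with Euclidean distance 8.0623. For 5 points, brute-force pairwise comparison is shown above. For large n, the divide-and-conquer algorithm (sort by x, recurse on halves, check the dividing strip) achieves O(n log n).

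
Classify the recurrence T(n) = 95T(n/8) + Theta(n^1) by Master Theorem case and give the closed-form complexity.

Master Theorem for T(n) = 95T(n/8) + O(n^1):

a = 95, b = 8, c = 1
log_b(a) = log_8(95) = 2.1900

Case 1: c = 1 < log_8(95) = 2.1900
T(n) = O(n^(log_8 95))

For T(n) = 95T(n/8) + O(n^1): log_8(95) = 2.1900. This is Case 1 of the Master Theorem (c < log_b(a), work dominated by leaves), giving O(n^(log_8 95)).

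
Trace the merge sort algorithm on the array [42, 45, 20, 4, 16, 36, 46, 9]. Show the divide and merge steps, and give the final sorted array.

Merge sort trace:

Split: [42, 45, 20, 4, 16, 36, 46, 9] -> [42, 45, 20, 4] and [16, 36, 46, 9]
  Split: [42, 45, 20, 4] -> [42, 45] and [20, 4]
    Split: [42, 45] -> [42] and [45]
    Merge: [42] + [45] -> [42, 45]
    Split: [20, 4] -> [20] and [4]
    Merge: [20] + [4] -> [4, 20]
  Merge: [42, 45] + [4, 20] -> [4, 20, 42, 45]
  Split: [16, 36, 46, 9] -> [16, 36] and [46, 9]
    Split: [16, 36] -> [16] and [36]
    Merge: [16] + [36] -> [16, 36]
    Split: [46, 9] -> [46] and [9]
    Merge: [46] + [9] -> [9, 46]
  Merge: [16, 36] + [9, 46] -> [9, 16, 36, 46]
Merge: [4, 20, 42, 45] + [9, 16, 36, 46] -> [4, 9, 16, 20, 36, 42, 45, 46]

Final sorted array: [4, 9, 16, 20, 36, 42, 45, 46]

The merge sort proceeds by recursively splitting the array and merging sorted halves.
After all merges, the sorted array is [4, 9, 16, 20, 36, 42, 45, 46].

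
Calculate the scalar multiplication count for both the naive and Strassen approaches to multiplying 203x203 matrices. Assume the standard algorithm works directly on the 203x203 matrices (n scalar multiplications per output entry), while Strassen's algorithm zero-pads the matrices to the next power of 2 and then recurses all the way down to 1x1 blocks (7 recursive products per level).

Matrix multiplication for 203x203 matrices:

Strassen's algorithm requires power-of-2 dimensions. Pad 203x203 to 256x256 (next power of 2).

Standard algorithm: 203^3 = 8365427 multiplications
Strassen's algorithm: 7^(log2(256)) = 7^8 = 5764801 multiplications
Savings: 8365427 - 5764801 = 2600626 multiplications

Standard: 8365427 multiplications (203^3). Strassen: 5764801 multiplications (7^8, after padding to 256x256). Strassen reduces 8 recursive multiplications to 7 at each level.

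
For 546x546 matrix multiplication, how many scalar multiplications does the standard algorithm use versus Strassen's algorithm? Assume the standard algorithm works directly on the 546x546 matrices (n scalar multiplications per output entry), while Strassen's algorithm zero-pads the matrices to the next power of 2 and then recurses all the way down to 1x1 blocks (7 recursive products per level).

Matrix multiplication for 546x546 matrices:

Strassen's algorithm requires power-of-2 dimensions. Pad 546x546 to 1024x1024 (next power of 2).

Standard algorithm: 546^3 = 162771336 multiplications
Strassen's algorithm: 7^(log2(1024)) = 7^10 = 282475249 multiplications
Difference: 162771336 - 282475249 = -119703913 (Strassen uses MORE here due to padding overhead — for small or just-over-power-of-2 n, padding can outweigh the per-level savings)

Standard: 162771336 multiplications (546^3). Strassen: 282475249 multiplications (7^10, after padding to 1024x1024). Strassen reduces 8 recursive multiplications to 7 at each level.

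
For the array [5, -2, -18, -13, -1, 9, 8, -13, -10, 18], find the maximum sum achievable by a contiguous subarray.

Using Kadane's algorithm on [5, -2, -18, -13, -1, 9, 8, -13, -10, 18]:

Scanning through the array:
Position 1 (value -2): max_ending_here = 3, max_so_far = 5
Position 2 (value -18): max_ending_here = -15, max_so_far = 5
Position 3 (value -13): max_ending_here = -13, max_so_far = 5
Position 4 (value -1): max_ending_here = -1, max_so_far = 5
Position 5 (value 9): max_ending_here = 9, max_so_far = 9
Position 6 (value 8): max_ending_here = 17, max_so_far = 17
Position 7 (value -13): max_ending_here = 4, max_so_far = 17
Position 8 (value -10): max_ending_here = -6, max_so_far = 17
Position 9 (value 18): max_ending_here = 18, max_so_far = 18

Maximum subarray: [18]
Maximum sum: 18

The maximum subarray is [18] with sum 18. This subarray runs from index 9 to index 9.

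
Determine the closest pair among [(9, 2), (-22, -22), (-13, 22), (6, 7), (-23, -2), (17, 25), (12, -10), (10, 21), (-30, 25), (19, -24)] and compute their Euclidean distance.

Computing all pairwise distances among 10 points:

d((9, 2), (-22, -22)) = 39.2046
d((9, 2), (-13, 22)) = 29.7321
d((9, 2), (6, 7)) = 5.831 <-- minimum
d((9, 2), (-23, -2)) = 32.249
d((9, 2), (17, 25)) = 24.3516
d((9, 2), (12, -10)) = 12.3693
d((9, 2), (10, 21)) = 19.0263
d((9, 2), (-30, 25)) = 45.2769
d((9, 2), (19, -24)) = 27.8568
d((-22, -22), (-13, 22)) = 44.911
d((-22, -22), (6, 7)) = 40.3113
d((-22, -22), (-23, -2)) = 20.025
d((-22, -22), (17, 25)) = 61.0737
d((-22, -22), (12, -10)) = 36.0555
d((-22, -22), (10, 21)) = 53.6004
d((-22, -22), (-30, 25)) = 47.676
d((-22, -22), (19, -24)) = 41.0488
d((-13, 22), (6, 7)) = 24.2074
d((-13, 22), (-23, -2)) = 26.0
d((-13, 22), (17, 25)) = 30.1496
d((-13, 22), (12, -10)) = 40.6079
d((-13, 22), (10, 21)) = 23.0217
d((-13, 22), (-30, 25)) = 17.2627
d((-13, 22), (19, -24)) = 56.0357
d((6, 7), (-23, -2)) = 30.3645
d((6, 7), (17, 25)) = 21.095
d((6, 7), (12, -10)) = 18.0278
d((6, 7), (10, 21)) = 14.5602
d((6, 7), (-30, 25)) = 40.2492
d((6, 7), (19, -24)) = 33.6155
d((-23, -2), (17, 25)) = 48.2597
d((-23, -2), (12, -10)) = 35.9026
d((-23, -2), (10, 21)) = 40.2244
d((-23, -2), (-30, 25)) = 27.8927
d((-23, -2), (19, -24)) = 47.4131
d((17, 25), (12, -10)) = 35.3553
d((17, 25), (10, 21)) = 8.0623
d((17, 25), (-30, 25)) = 47.0
d((17, 25), (19, -24)) = 49.0408
d((12, -10), (10, 21)) = 31.0644
d((12, -10), (-30, 25)) = 54.6717
d((12, -10), (19, -24)) = 15.6525
d((10, 21), (-30, 25)) = 40.1995
d((10, 21), (19, -24)) = 45.8912
d((-30, 25), (19, -24)) = 69.2965

Closest pair: (9, 2) and (6, 7) with distance 5.831

The closest pair is (9, 2) and (6, 7) with Euclidean distance 5.831. For 10 points, brute-force pairwise comparison is shown above. For large n, the divide-and-conquer algorithm (sort by x, recurse on halves, check the dividing strip) achieves O(n log n).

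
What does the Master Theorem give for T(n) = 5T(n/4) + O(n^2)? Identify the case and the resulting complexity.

Master Theorem for T(n) = 5T(n/4) + O(n^2):

a = 5, b = 4, c = 2
log_b(a) = log_4(5) = 1.1610

Case 3: c = 2 > log_4(5) = 1.1610
T(n) = O(n^2) = O(n^2)

For T(n) = 5T(n/4) + O(n^2): log_4(5) = 1.1610. This is Case 3 of the Master Theorem (c > log_b(a), work dominated by root), giving O(n^2).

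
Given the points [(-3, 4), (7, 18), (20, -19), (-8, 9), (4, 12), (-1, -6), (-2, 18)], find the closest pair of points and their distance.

Computing all pairwise distances among 7 points:

d((-3, 4), (7, 18)) = 17.2047
d((-3, 4), (20, -19)) = 32.5269
d((-3, 4), (-8, 9)) = 7.0711
d((-3, 4), (4, 12)) = 10.6301
d((-3, 4), (-1, -6)) = 10.198
d((-3, 4), (-2, 18)) = 14.0357
d((7, 18), (20, -19)) = 39.2173
d((7, 18), (-8, 9)) = 17.4929
d((7, 18), (4, 12)) = 6.7082 <-- minimum
d((7, 18), (-1, -6)) = 25.2982
d((7, 18), (-2, 18)) = 9.0
d((20, -19), (-8, 9)) = 39.598
d((20, -19), (4, 12)) = 34.8855
d((20, -19), (-1, -6)) = 24.6982
d((20, -19), (-2, 18)) = 43.0465
d((-8, 9), (4, 12)) = 12.3693
d((-8, 9), (-1, -6)) = 16.5529
d((-8, 9), (-2, 18)) = 10.8167
d((4, 12), (-1, -6)) = 18.6815
d((4, 12), (-2, 18)) = 8.4853
d((-1, -6), (-2, 18)) = 24.0208

Closest pair: (7, 18) and (4, 12) with distance 6.7082

The closest pair is (7, 18) and (4, 12) with Euclidean distance 6.7082. For 7 points, brute-force pairwise comparison is shown above. For large n, the divide-and-conquer algorithm (sort by x, recurse on halves, check the dividing strip) achieves O(n log n).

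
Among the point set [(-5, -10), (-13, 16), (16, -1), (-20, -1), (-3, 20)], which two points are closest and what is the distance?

Computing all pairwise distances among 5 points:

d((-5, -10), (-13, 16)) = 27.2029
d((-5, -10), (16, -1)) = 22.8473
d((-5, -10), (-20, -1)) = 17.4929
d((-5, -10), (-3, 20)) = 30.0666
d((-13, 16), (16, -1)) = 33.6155
d((-13, 16), (-20, -1)) = 18.3848
d((-13, 16), (-3, 20)) = 10.7703 <-- minimum
d((16, -1), (-20, -1)) = 36.0
d((16, -1), (-3, 20)) = 28.3196
d((-20, -1), (-3, 20)) = 27.0185

Closest pair: (-13, 16) and (-3, 20) with distance 10.7703

The closest pair is (-13, 16) and (-3, 20) with Euclidean distance 10.7703. For 5 points, brute-force pairwise comparison is shown above. For large n, the divide-and-conquer algorithm (sort by x, recurse on halves, check the dividing strip) achieves O(n log n).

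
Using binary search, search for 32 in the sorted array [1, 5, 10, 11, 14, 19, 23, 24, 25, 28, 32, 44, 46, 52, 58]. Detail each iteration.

Binary search for 32 in [1, 5, 10, 11, 14, 19, 23, 24, 25, 28, 32, 44, 46, 52, 58]:

lo=0, hi=14, mid=7, arr[mid]=24 -> 24 < 32, search right half
lo=8, hi=14, mid=11, arr[mid]=44 -> 44 > 32, search left half
lo=8, hi=10, mid=9, arr[mid]=28 -> 28 < 32, search right half
lo=10, hi=10, mid=10, arr[mid]=32 -> Found target at index 10!

Binary search finds 32 at index 10 after 4 comparisons. The search repeatedly halves the search space by comparing with the middle element.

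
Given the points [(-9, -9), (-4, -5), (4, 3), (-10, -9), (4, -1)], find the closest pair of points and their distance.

Computing all pairwise distances among 5 points:

d((-9, -9), (-4, -5)) = 6.4031
d((-9, -9), (4, 3)) = 17.6918
d((-9, -9), (-10, -9)) = 1.0 <-- minimum
d((-9, -9), (4, -1)) = 15.2643
d((-4, -5), (4, 3)) = 11.3137
d((-4, -5), (-10, -9)) = 7.2111
d((-4, -5), (4, -1)) = 8.9443
d((4, 3), (-10, -9)) = 18.4391
d((4, 3), (4, -1)) = 4.0
d((-10, -9), (4, -1)) = 16.1245

Closest pair: (-9, -9) and (-10, -9) with distance 1.0

The closest pair is (-9, -9) and (-10, -9) with Euclidean distance 1.0. For 5 points, brute-force pairwise comparison is shown above. For large n, the divide-and-conquer algorithm (sort by x, recurse on halves, check the dividing strip) achieves O(n log n).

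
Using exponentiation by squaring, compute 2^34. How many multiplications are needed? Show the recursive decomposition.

Computing 2^34 by squaring (build up from 2^1; each line after the first costs one multiplication):

2^1 = 2
2^2 = (2^1)^2 = 2^2 = 4
2^4 = (2^2)^2 = 4^2 = 16
2^8 = (2^4)^2 = 16^2 = 256
2^16 = (2^8)^2 = 256^2 = 65536
2^17 = 2 * 2^16 = 2 * 65536 = 131072
2^34 = (2^17)^2 = 131072^2 = 17179869184

Result: 17179869184
Multiplications needed: 6 (6 lines after 2^1)

2^34 = 17179869184. Using exponentiation by squaring, this requires 6 multiplications. The key idea: if the exponent is even, square the half-power; if odd, multiply by the base once.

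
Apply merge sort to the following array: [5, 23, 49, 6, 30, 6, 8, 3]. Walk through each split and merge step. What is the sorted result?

Merge sort trace:

Split: [5, 23, 49, 6, 30, 6, 8, 3] -> [5, 23, 49, 6] and [30, 6, 8, 3]
  Split: [5, 23, 49, 6] -> [5, 23] and [49, 6]
    Split: [5, 23] -> [5] and [23]
    Merge: [5] + [23] -> [5, 23]
    Split: [49, 6] -> [49] and [6]
    Merge: [49] + [6] -> [6, 49]
  Merge: [5, 23] + [6, 49] -> [5, 6, 23, 49]
  Split: [30, 6, 8, 3] -> [30, 6] and [8, 3]
    Split: [30, 6] -> [30] and [6]
    Merge: [30] + [6] -> [6, 30]
    Split: [8, 3] -> [8] and [3]
    Merge: [8] + [3] -> [3, 8]
  Merge: [6, 30] + [3, 8] -> [3, 6, 8, 30]
Merge: [5, 6, 23, 49] + [3, 6, 8, 30] -> [3, 5, 6, 6, 8, 23, 30, 49]

Final sorted array: [3, 5, 6, 6, 8, 23, 30, 49]

The merge sort proceeds by recursively splitting the array and merging sorted halves.
After all merges, the sorted array is [3, 5, 6, 6, 8, 23, 30, 49].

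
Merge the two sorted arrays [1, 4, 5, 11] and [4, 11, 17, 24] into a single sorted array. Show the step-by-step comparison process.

Merging process:

Compare 1 vs 4: take 1 from left. Merged: [1]
Compare 4 vs 4: take 4 from left. Merged: [1, 4]
Compare 5 vs 4: take 4 from right. Merged: [1, 4, 4]
Compare 5 vs 11: take 5 from left. Merged: [1, 4, 4, 5]
Compare 11 vs 11: take 11 from left. Merged: [1, 4, 4, 5, 11]
Append remaining from right: [11, 17, 24]. Merged: [1, 4, 4, 5, 11, 11, 17, 24]

Final merged array: [1, 4, 4, 5, 11, 11, 17, 24]
Total comparisons: 5

The merged array is [1, 4, 4, 5, 11, 11, 17, 24], requiring 5 comparisons. The merge step runs in O(n) time where n is the total number of elements.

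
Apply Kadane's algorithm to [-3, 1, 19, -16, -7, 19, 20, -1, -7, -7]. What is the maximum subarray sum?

Using Kadane's algorithm on [-3, 1, 19, -16, -7, 19, 20, -1, -7, -7]:

Scanning through the array:
Position 1 (value 1): max_ending_here = 1, max_so_far = 1
Position 2 (value 19): max_ending_here = 20, max_so_far = 20
Position 3 (value -16): max_ending_here = 4, max_so_far = 20
Position 4 (value -7): max_ending_here = -3, max_so_far = 20
Position 5 (value 19): max_ending_here = 19, max_so_far = 20
Position 6 (value 20): max_ending_here = 39, max_so_far = 39
Position 7 (value -1): max_ending_here = 38, max_so_far = 39
Position 8 (value -7): max_ending_here = 31, max_so_far = 39
Position 9 (value -7): max_ending_here = 24, max_so_far = 39

Maximum subarray: [19, 20]
Maximum sum: 39

The maximum subarray is [19, 20] with sum 39. This subarray runs from index 5 to index 6.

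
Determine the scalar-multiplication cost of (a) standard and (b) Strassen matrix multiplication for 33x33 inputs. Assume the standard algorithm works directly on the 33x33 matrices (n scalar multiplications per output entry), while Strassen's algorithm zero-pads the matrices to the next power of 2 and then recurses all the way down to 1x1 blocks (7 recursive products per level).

Matrix multiplication for 33x33 matrices:

Strassen's algorithm requires power-of-2 dimensions. Pad 33x33 to 64x64 (next power of 2).

Standard algorithm: 33^3 = 35937 multiplications
Strassen's algorithm: 7^(log2(64)) = 7^6 = 117649 multiplications
Difference: 35937 - 117649 = -81712 (Strassen uses MORE here due to padding overhead — for small or just-over-power-of-2 n, padding can outweigh the per-level savings)

Standard: 35937 multiplications (33^3). Strassen: 117649 multiplications (7^6, after padding to 64x64). Strassen reduces 8 recursive multiplications to 7 at each level.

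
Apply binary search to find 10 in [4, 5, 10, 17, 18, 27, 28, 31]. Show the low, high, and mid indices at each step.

Binary search for 10 in [4, 5, 10, 17, 18, 27, 28, 31]:

lo=0, hi=7, mid=3, arr[mid]=17 -> 17 > 10, search left half
lo=0, hi=2, mid=1, arr[mid]=5 -> 5 < 10, search right half
lo=2, hi=2, mid=2, arr[mid]=10 -> Found target at index 2!

Binary search finds 10 at index 2 after 3 comparisons. The search repeatedly halves the search space by comparing with the middle element.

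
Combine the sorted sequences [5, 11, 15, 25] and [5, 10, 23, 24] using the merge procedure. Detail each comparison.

Merging process:

Compare 5 vs 5: take 5 from left. Merged: [5]
Compare 11 vs 5: take 5 from right. Merged: [5, 5]
Compare 11 vs 10: take 10 from right. Merged: [5, 5, 10]
Compare 11 vs 23: take 11 from left. Merged: [5, 5, 10, 11]
Compare 15 vs 23: take 15 from left. Merged: [5, 5, 10, 11, 15]
Compare 25 vs 23: take 23 from right. Merged: [5, 5, 10, 11, 15, 23]
Compare 25 vs 24: take 24 from right. Merged: [5, 5, 10, 11, 15, 23, 24]
Append remaining from left: [25]. Merged: [5, 5, 10, 11, 15, 23, 24, 25]

Final merged array: [5, 5, 10, 11, 15, 23, 24, 25]
Total comparisons: 7

The merged array is [5, 5, 10, 11, 15, 23, 24, 25], requiring 7 comparisons. The merge step runs in O(n) time where n is the total number of elements.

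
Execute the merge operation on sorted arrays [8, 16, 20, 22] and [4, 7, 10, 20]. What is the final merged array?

Merging process:

Compare 8 vs 4: take 4 from right. Merged: [4]
Compare 8 vs 7: take 7 from right. Merged: [4, 7]
Compare 8 vs 10: take 8 from left. Merged: [4, 7, 8]
Compare 16 vs 10: take 10 from right. Merged: [4, 7, 8, 10]
Compare 16 vs 20: take 16 from left. Merged: [4, 7, 8, 10, 16]
Compare 20 vs 20: take 20 from left. Merged: [4, 7, 8, 10, 16, 20]
Compare 22 vs 20: take 20 from right. Merged: [4, 7, 8, 10, 16, 20, 20]
Append remaining from left: [22]. Merged: [4, 7, 8, 10, 16, 20, 20, 22]

Final merged array: [4, 7, 8, 10, 16, 20, 20, 22]
Total comparisons: 7

The merged array is [4, 7, 8, 10, 16, 20, 20, 22], requiring 7 comparisons. The merge step runs in O(n) time where n is the total number of elements.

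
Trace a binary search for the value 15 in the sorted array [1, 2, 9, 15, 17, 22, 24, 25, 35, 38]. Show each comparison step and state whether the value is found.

Binary search for 15 in [1, 2, 9, 15, 17, 22, 24, 25, 35, 38]:

lo=0, hi=9, mid=4, arr[mid]=17 -> 17 > 15, search left half
lo=0, hi=3, mid=1, arr[mid]=2 -> 2 < 15, search right half
lo=2, hi=3, mid=2, arr[mid]=9 -> 9 < 15, search right half
lo=3, hi=3, mid=3, arr[mid]=15 -> Found target at index 3!

Binary search finds 15 at index 3 after 4 comparisons. The search repeatedly halves the search space by comparing with the middle element.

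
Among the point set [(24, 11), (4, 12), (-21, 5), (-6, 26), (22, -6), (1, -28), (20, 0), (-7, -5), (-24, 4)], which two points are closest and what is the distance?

Computing all pairwise distances among 9 points:

d((24, 11), (4, 12)) = 20.025
d((24, 11), (-21, 5)) = 45.3982
d((24, 11), (-6, 26)) = 33.541
d((24, 11), (22, -6)) = 17.1172
d((24, 11), (1, -28)) = 45.2769
d((24, 11), (20, 0)) = 11.7047
d((24, 11), (-7, -5)) = 34.8855
d((24, 11), (-24, 4)) = 48.5077
d((4, 12), (-21, 5)) = 25.9615
d((4, 12), (-6, 26)) = 17.2047
d((4, 12), (22, -6)) = 25.4558
d((4, 12), (1, -28)) = 40.1123
d((4, 12), (20, 0)) = 20.0
d((4, 12), (-7, -5)) = 20.2485
d((4, 12), (-24, 4)) = 29.1204
d((-21, 5), (-6, 26)) = 25.807
d((-21, 5), (22, -6)) = 44.3847
d((-21, 5), (1, -28)) = 39.6611
d((-21, 5), (20, 0)) = 41.3038
d((-21, 5), (-7, -5)) = 17.2047
d((-21, 5), (-24, 4)) = 3.1623 <-- minimum
d((-6, 26), (22, -6)) = 42.5206
d((-6, 26), (1, -28)) = 54.4518
d((-6, 26), (20, 0)) = 36.7696
d((-6, 26), (-7, -5)) = 31.0161
d((-6, 26), (-24, 4)) = 28.4253
d((22, -6), (1, -28)) = 30.4138
d((22, -6), (20, 0)) = 6.3246
d((22, -6), (-7, -5)) = 29.0172
d((22, -6), (-24, 4)) = 47.0744
d((1, -28), (20, 0)) = 33.8378
d((1, -28), (-7, -5)) = 24.3516
d((1, -28), (-24, 4)) = 40.6079
d((20, 0), (-7, -5)) = 27.4591
d((20, 0), (-24, 4)) = 44.1814
d((-7, -5), (-24, 4)) = 19.2354

Closest pair: (-21, 5) and (-24, 4) with distance 3.1623

The closest pair is (-21, 5) and (-24, 4) with Euclidean distance 3.1623. For 9 points, brute-force pairwise comparison is shown above. For large n, the divide-and-conquer algorithm (sort by x, recurse on halves, check the dividing strip) achieves O(n log n).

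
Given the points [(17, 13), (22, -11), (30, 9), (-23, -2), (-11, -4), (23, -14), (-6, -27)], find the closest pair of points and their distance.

Computing all pairwise distances among 7 points:

d((17, 13), (22, -11)) = 24.5153
d((17, 13), (30, 9)) = 13.6015
d((17, 13), (-23, -2)) = 42.72
d((17, 13), (-11, -4)) = 32.7567
d((17, 13), (23, -14)) = 27.6586
d((17, 13), (-6, -27)) = 46.1411
d((22, -11), (30, 9)) = 21.5407
d((22, -11), (-23, -2)) = 45.8912
d((22, -11), (-11, -4)) = 33.7343
d((22, -11), (23, -14)) = 3.1623 <-- minimum
d((22, -11), (-6, -27)) = 32.249
d((30, 9), (-23, -2)) = 54.1295
d((30, 9), (-11, -4)) = 43.0116
d((30, 9), (23, -14)) = 24.0416
d((30, 9), (-6, -27)) = 50.9117
d((-23, -2), (-11, -4)) = 12.1655
d((-23, -2), (23, -14)) = 47.5395
d((-23, -2), (-6, -27)) = 30.2324
d((-11, -4), (23, -14)) = 35.4401
d((-11, -4), (-6, -27)) = 23.5372
d((23, -14), (-6, -27)) = 31.7805

Closest pair: (22, -11) and (23, -14) with distance 3.1623

The closest pair is (22, -11) and (23, -14) with Euclidean distance 3.1623. For 7 points, brute-force pairwise comparison is shown above. For large n, the divide-and-conquer algorithm (sort by x, recurse on halves, check the dividing strip) achieves O(n log n).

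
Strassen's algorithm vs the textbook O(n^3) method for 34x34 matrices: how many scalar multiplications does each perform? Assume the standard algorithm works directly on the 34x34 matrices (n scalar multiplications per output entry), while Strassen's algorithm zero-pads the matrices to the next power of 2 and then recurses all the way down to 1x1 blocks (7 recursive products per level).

Matrix multiplication for 34x34 matrices:

Strassen's algorithm requires power-of-2 dimensions. Pad 34x34 to 64x64 (next power of 2).

Standard algorithm: 34^3 = 39304 multiplications
Strassen's algorithm: 7^(log2(64)) = 7^6 = 117649 multiplications
Difference: 39304 - 117649 = -78345 (Strassen uses MORE here due to padding overhead — for small or just-over-power-of-2 n, padding can outweigh the per-level savings)

Standard: 39304 multiplications (34^3). Strassen: 117649 multiplications (7^6, after padding to 64x64). Strassen reduces 8 recursive multiplications to 7 at each level.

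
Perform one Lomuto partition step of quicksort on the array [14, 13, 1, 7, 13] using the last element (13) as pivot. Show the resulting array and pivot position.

Lomuto partition with pivot = 13:

Initial array: [14, 13, 1, 7, 13]

arr[0]=14 > 13: no swap
arr[1]=13 <= 13: swap with position 0, array becomes [13, 14, 1, 7, 13]
arr[2]=1 <= 13: swap with position 1, array becomes [13, 1, 14, 7, 13]
arr[3]=7 <= 13: swap with position 2, array becomes [13, 1, 7, 14, 13]

Place pivot at position 3: [13, 1, 7, 13, 14]
Pivot position: 3

After partitioning with pivot 13, the array becomes [13, 1, 7, 13, 14]. The pivot is placed at index 3. All elements to the left of the pivot are <= 13, and all elements to the right are > 13.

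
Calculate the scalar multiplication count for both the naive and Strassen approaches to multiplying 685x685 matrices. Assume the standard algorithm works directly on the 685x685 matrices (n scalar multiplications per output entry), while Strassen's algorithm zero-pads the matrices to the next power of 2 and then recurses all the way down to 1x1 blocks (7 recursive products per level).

Matrix multiplication for 685x685 matrices:

Strassen's algorithm requires power-of-2 dimensions. Pad 685x685 to 1024x1024 (next power of 2).

Standard algorithm: 685^3 = 321419125 multiplications
Strassen's algorithm: 7^(log2(1024)) = 7^10 = 282475249 multiplications
Savings: 321419125 - 282475249 = 38943876 multiplications

Standard: 321419125 multiplications (685^3). Strassen: 282475249 multiplications (7^10, after padding to 1024x1024). Strassen reduces 8 recursive multiplications to 7 at each level.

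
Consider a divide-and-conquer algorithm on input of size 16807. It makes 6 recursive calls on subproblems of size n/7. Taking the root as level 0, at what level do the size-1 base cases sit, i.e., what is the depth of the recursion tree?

For divide and conquer with division factor 7:

Problem sizes at each level:
Level 0: 16807
Level 1: 2401
Level 2: 343
Level 3: 49
Level 4: 7
Level 5: 1

The root is level 0 and the size-1 base case is level 5 (the tree spans levels 0 through 5, i.e. 6 levels counting the root), so the depth is the number of divisions: log_7(16807) = 5

The recursion tree depth is log_7(16807) = 5. At each level, the problem size is divided by 7, so it takes 5 divisions to reduce to a base case of size 1. The algorithm makes 6 recursive calls at each level.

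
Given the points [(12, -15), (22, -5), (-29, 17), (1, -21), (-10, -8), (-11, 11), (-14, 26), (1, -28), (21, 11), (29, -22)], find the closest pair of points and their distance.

Computing all pairwise distances among 10 points:

d((12, -15), (22, -5)) = 14.1421
d((12, -15), (-29, 17)) = 52.0096
d((12, -15), (1, -21)) = 12.53
d((12, -15), (-10, -8)) = 23.0868
d((12, -15), (-11, 11)) = 34.7131
d((12, -15), (-14, 26)) = 48.5489
d((12, -15), (1, -28)) = 17.0294
d((12, -15), (21, 11)) = 27.5136
d((12, -15), (29, -22)) = 18.3848
d((22, -5), (-29, 17)) = 55.5428
d((22, -5), (1, -21)) = 26.4008
d((22, -5), (-10, -8)) = 32.1403
d((22, -5), (-11, 11)) = 36.6742
d((22, -5), (-14, 26)) = 47.5079
d((22, -5), (1, -28)) = 31.1448
d((22, -5), (21, 11)) = 16.0312
d((22, -5), (29, -22)) = 18.3848
d((-29, 17), (1, -21)) = 48.4149
d((-29, 17), (-10, -8)) = 31.4006
d((-29, 17), (-11, 11)) = 18.9737
d((-29, 17), (-14, 26)) = 17.4929
d((-29, 17), (1, -28)) = 54.0833
d((-29, 17), (21, 11)) = 50.3587
d((-29, 17), (29, -22)) = 69.8928
d((1, -21), (-10, -8)) = 17.0294
d((1, -21), (-11, 11)) = 34.176
d((1, -21), (-14, 26)) = 49.3356
d((1, -21), (1, -28)) = 7.0 <-- minimum
d((1, -21), (21, 11)) = 37.7359
d((1, -21), (29, -22)) = 28.0179
d((-10, -8), (-11, 11)) = 19.0263
d((-10, -8), (-14, 26)) = 34.2345
d((-10, -8), (1, -28)) = 22.8254
d((-10, -8), (21, 11)) = 36.3593
d((-10, -8), (29, -22)) = 41.4367
d((-11, 11), (-14, 26)) = 15.2971
d((-11, 11), (1, -28)) = 40.8044
d((-11, 11), (21, 11)) = 32.0
d((-11, 11), (29, -22)) = 51.8556
d((-14, 26), (1, -28)) = 56.0446
d((-14, 26), (21, 11)) = 38.0789
d((-14, 26), (29, -22)) = 64.4438
d((1, -28), (21, 11)) = 43.8292
d((1, -28), (29, -22)) = 28.6356
d((21, 11), (29, -22)) = 33.9559

Closest pair: (1, -21) and (1, -28) with distance 7.0

The closest pair is (1, -21) and (1, -28) with Euclidean distance 7.0. For 10 points, brute-force pairwise comparison is shown above. For large n, the divide-and-conquer algorithm (sort by x, recurse on halves, check the dividing strip) achieves O(n log n).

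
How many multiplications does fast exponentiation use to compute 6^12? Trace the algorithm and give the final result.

Computing 6^12 by squaring (build up from 6^1; each line after the first costs one multiplication):

6^1 = 6
6^2 = (6^1)^2 = 6^2 = 36
6^3 = 6 * 6^2 = 6 * 36 = 216
6^6 = (6^3)^2 = 216^2 = 46656
6^12 = (6^6)^2 = 46656^2 = 2176782336

Result: 2176782336
Multiplications needed: 4 (4 lines after 6^1)

6^12 = 2176782336. Using exponentiation by squaring, this requires 4 multiplications. The key idea: if the exponent is even, square the half-power; if odd, multiply by the base once.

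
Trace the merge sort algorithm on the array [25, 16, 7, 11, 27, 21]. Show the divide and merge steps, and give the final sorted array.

Merge sort trace:

Split: [25, 16, 7, 11, 27, 21] -> [25, 16, 7] and [11, 27, 21]
  Split: [25, 16, 7] -> [25] and [16, 7]
    Split: [16, 7] -> [16] and [7]
    Merge: [16] + [7] -> [7, 16]
  Merge: [25] + [7, 16] -> [7, 16, 25]
  Split: [11, 27, 21] -> [11] and [27, 21]
    Split: [27, 21] -> [27] and [21]
    Merge: [27] + [21] -> [21, 27]
  Merge: [11] + [21, 27] -> [11, 21, 27]
Merge: [7, 16, 25] + [11, 21, 27] -> [7, 11, 16, 21, 25, 27]

Final sorted array: [7, 11, 16, 21, 25, 27]

The merge sort proceeds by recursively splitting the array and merging sorted halves.
After all merges, the sorted array is [7, 11, 16, 21, 25, 27].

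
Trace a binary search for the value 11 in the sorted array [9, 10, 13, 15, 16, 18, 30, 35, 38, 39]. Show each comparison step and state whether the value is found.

Binary search for 11 in [9, 10, 13, 15, 16, 18, 30, 35, 38, 39]:

lo=0, hi=9, mid=4, arr[mid]=16 -> 16 > 11, search left half
lo=0, hi=3, mid=1, arr[mid]=10 -> 10 < 11, search right half
lo=2, hi=3, mid=2, arr[mid]=13 -> 13 > 11, search left half
lo=2 > hi=1, target 11 not found

Binary search determines that 11 is not in the array after 3 comparisons. The search space was exhausted without finding the target.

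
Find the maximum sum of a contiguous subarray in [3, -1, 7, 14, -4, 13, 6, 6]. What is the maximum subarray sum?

Using Kadane's algorithm on [3, -1, 7, 14, -4, 13, 6, 6]:

Scanning through the array:
Position 1 (value -1): max_ending_here = 2, max_so_far = 3
Position 2 (value 7): max_ending_here = 9, max_so_far = 9
Position 3 (value 14): max_ending_here = 23, max_so_far = 23
Position 4 (value -4): max_ending_here = 19, max_so_far = 23
Position 5 (value 13): max_ending_here = 32, max_so_far = 32
Position 6 (value 6): max_ending_here = 38, max_so_far = 38
Position 7 (value 6): max_ending_here = 44, max_so_far = 44

Maximum subarray: [3, -1, 7, 14, -4, 13, 6, 6]
Maximum sum: 44

The maximum subarray is [3, -1, 7, 14, -4, 13, 6, 6] with sum 44. This subarray runs from index 0 to index 7.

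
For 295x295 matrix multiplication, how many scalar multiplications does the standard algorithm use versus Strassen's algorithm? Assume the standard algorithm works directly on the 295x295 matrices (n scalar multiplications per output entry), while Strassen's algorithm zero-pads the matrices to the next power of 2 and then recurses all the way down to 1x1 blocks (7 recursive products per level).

Matrix multiplication for 295x295 matrices:

Strassen's algorithm requires power-of-2 dimensions. Pad 295x295 to 512x512 (next power of 2).

Standard algorithm: 295^3 = 25672375 multiplications
Strassen's algorithm: 7^(log2(512)) = 7^9 = 40353607 multiplications
Difference: 25672375 - 40353607 = -14681232 (Strassen uses MORE here due to padding overhead — for small or just-over-power-of-2 n, padding can outweigh the per-level savings)

Standard: 25672375 multiplications (295^3). Strassen: 40353607 multiplications (7^9, after padding to 512x512). Strassen reduces 8 recursive multiplications to 7 at each level.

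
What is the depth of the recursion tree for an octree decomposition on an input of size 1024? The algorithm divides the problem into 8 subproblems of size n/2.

For divide and conquer with division factor 2:

Problem sizes at each level:
Level 0: 1024
Level 1: 512
Level 2: 256
Level 3: 128
Level 4: 64
Level 5: 32
Level 6: 16
Level 7: 8
Level 8: 4
Level 9: 2
Level 10: 1

The root is level 0 and the size-1 base case is level 10 (the tree spans levels 0 through 10, i.e. 11 levels counting the root), so the depth is the number of divisions: log_2(1024) = 10

The recursion tree depth is log_2(1024) = 10. At each level, the problem size is divided by 2, so it takes 10 divisions to reduce to a base case of size 1. The algorithm makes 8 recursive calls at each level.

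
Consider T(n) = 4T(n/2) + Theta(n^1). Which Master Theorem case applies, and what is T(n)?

Master Theorem for T(n) = 4T(n/2) + O(n^1):

a = 4, b = 2, c = 1
log_b(a) = log_2(4) = 2.0000

Case 1: c = 1 < log_2(4) = 2.0000
T(n) = O(n^(log_2 4)) = O(n^2)

For T(n) = 4T(n/2) + O(n^1): log_2(4) = 2.0000. This is Case 1 of the Master Theorem (c < log_b(a), work dominated by leaves), giving O(n^2).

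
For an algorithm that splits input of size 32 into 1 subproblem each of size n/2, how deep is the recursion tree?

For divide and conquer with division factor 2:

Problem sizes at each level:
Level 0: 32
Level 1: 16
Level 2: 8
Level 3: 4
Level 4: 2
Level 5: 1

The root is level 0 and the size-1 base case is level 5 (the tree spans levels 0 through 5, i.e. 6 levels counting the root), so the depth is the number of divisions: log_2(32) = 5

The recursion tree depth is log_2(32) = 5. At each level, the problem size is divided by 2, so it takes 5 divisions to reduce to a base case of size 1. The algorithm makes 1 recursive call at each level.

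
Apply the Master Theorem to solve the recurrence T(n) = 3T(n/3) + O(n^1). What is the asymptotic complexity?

Master Theorem for T(n) = 3T(n/3) + O(n^1):

a = 3, b = 3, c = 1
log_b(a) = log_3(3) = 1.0000

Case 2: c = 1 = log_3(3) = 1.0000
T(n) = O(n^1 log n) = O(n log n)

For T(n) = 3T(n/3) + O(n^1): log_3(3) = 1.0000. This is Case 2 of the Master Theorem (c = log_b(a), equal work at all levels), giving O(n log n).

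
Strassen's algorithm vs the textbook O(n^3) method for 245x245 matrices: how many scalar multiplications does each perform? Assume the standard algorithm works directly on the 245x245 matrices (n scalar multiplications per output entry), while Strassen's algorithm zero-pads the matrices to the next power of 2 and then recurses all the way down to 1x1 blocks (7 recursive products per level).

Matrix multiplication for 245x245 matrices:

Strassen's algorithm requires power-of-2 dimensions. Pad 245x245 to 256x256 (next power of 2).

Standard algorithm: 245^3 = 14706125 multiplications
Strassen's algorithm: 7^(log2(256)) = 7^8 = 5764801 multiplications
Savings: 14706125 - 5764801 = 8941324 multiplications

Standard: 14706125 multiplications (245^3). Strassen: 5764801 multiplications (7^8, after padding to 256x256). Strassen reduces 8 recursive multiplications to 7 at each level.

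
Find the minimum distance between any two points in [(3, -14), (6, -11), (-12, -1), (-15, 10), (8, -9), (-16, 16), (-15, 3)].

Computing all pairwise distances among 7 points:

d((3, -14), (6, -11)) = 4.2426
d((3, -14), (-12, -1)) = 19.8494
d((3, -14), (-15, 10)) = 30.0
d((3, -14), (8, -9)) = 7.0711
d((3, -14), (-16, 16)) = 35.5106
d((3, -14), (-15, 3)) = 24.7588
d((6, -11), (-12, -1)) = 20.5913
d((6, -11), (-15, 10)) = 29.6985
d((6, -11), (8, -9)) = 2.8284 <-- minimum
d((6, -11), (-16, 16)) = 34.8281
d((6, -11), (-15, 3)) = 25.2389
d((-12, -1), (-15, 10)) = 11.4018
d((-12, -1), (8, -9)) = 21.5407
d((-12, -1), (-16, 16)) = 17.4642
d((-12, -1), (-15, 3)) = 5.0
d((-15, 10), (8, -9)) = 29.8329
d((-15, 10), (-16, 16)) = 6.0828
d((-15, 10), (-15, 3)) = 7.0
d((8, -9), (-16, 16)) = 34.6554
d((8, -9), (-15, 3)) = 25.9422
d((-16, 16), (-15, 3)) = 13.0384

Closest pair: (6, -11) and (8, -9) with distance 2.8284

The closest pair is (6, -11) and (8, -9) with Euclidean distance 2.8284. For 7 points, brute-force pairwise comparison is shown above. For large n, the divide-and-conquer algorithm (sort by x, recurse on halves, check the dividing strip) achieves O(n log n).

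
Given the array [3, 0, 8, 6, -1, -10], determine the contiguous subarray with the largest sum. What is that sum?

Using Kadane's algorithm on [3, 0, 8, 6, -1, -10]:

Scanning through the array:
Position 1 (value 0): max_ending_here = 3, max_so_far = 3
Position 2 (value 8): max_ending_here = 11, max_so_far = 11
Position 3 (value 6): max_ending_here = 17, max_so_far = 17
Position 4 (value -1): max_ending_here = 16, max_so_far = 17
Position 5 (value -10): max_ending_here = 6, max_so_far = 17

Maximum subarray: [3, 0, 8, 6]
Maximum sum: 17

The maximum subarray is [3, 0, 8, 6] with sum 17. This subarray runs from index 0 to index 3.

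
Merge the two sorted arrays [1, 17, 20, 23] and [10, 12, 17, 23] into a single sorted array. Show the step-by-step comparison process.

Merging process:

Compare 1 vs 10: take 1 from left. Merged: [1]
Compare 17 vs 10: take 10 from right. Merged: [1, 10]
Compare 17 vs 12: take 12 from right. Merged: [1, 10, 12]
Compare 17 vs 17: take 17 from left. Merged: [1, 10, 12, 17]
Compare 20 vs 17: take 17 from right. Merged: [1, 10, 12, 17, 17]
Compare 20 vs 23: take 20 from left. Merged: [1, 10, 12, 17, 17, 20]
Compare 23 vs 23: take 23 from left. Merged: [1, 10, 12, 17, 17, 20, 23]
Append remaining from right: [23]. Merged: [1, 10, 12, 17, 17, 20, 23, 23]

Final merged array: [1, 10, 12, 17, 17, 20, 23, 23]
Total comparisons: 7

The merged array is [1, 10, 12, 17, 17, 20, 23, 23], requiring 7 comparisons. The merge step runs in O(n) time where n is the total number of elements.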